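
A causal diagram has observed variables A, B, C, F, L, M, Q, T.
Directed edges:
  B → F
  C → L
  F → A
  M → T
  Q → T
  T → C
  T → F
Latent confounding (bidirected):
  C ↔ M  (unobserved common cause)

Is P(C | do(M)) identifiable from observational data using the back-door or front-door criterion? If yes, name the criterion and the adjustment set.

P(C|do(M)): frontdoor, adjust for {T}.

desc(M)\{M}={A,C,F,L,T}; candidates ⊆ {B,Q}.
M↔C: latent back-door arc(s) into M.
size 0: {}; under {} M still reaches {C,L} ∋ C.
size 1: {B}, {Q}; under {B} M still reaches {C,L} ∋ C.
size 2: {B,Q}; under {B,Q} M still reaches {C,L} ∋ C.
M↔C cannot be blocked by any observed set — no back-door set.
{T}: (i) intercepts every directed M→C path; (ii) no back-door M→{T}; (iii) {M} blocks every back-door {T}→C. Front-door holds.
P(C|do(M)) = Σ_{T} P(T|M) Σ_{M'} P(C|T,M')P(M').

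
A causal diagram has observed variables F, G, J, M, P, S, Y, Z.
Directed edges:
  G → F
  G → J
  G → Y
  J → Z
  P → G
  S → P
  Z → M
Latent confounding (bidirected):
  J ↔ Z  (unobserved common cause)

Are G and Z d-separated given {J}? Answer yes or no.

No — G and Z are d-connected given {J}.

Bayes-Ball from G | {J} reaches {F,M,P,S,Y,Z}.
Z ∈ reach(G|{J}) ⇒ G ⊥̸ Z | {J}.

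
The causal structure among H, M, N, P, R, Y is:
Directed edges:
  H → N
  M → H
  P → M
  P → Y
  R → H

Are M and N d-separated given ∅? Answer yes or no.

No — M and N are d-connected given ∅.

Bayes-Ball from M | ∅ reaches {H,N,P,Y}.
N ∈ reach(M|∅) ⇒ M ⊥̸ N | ∅.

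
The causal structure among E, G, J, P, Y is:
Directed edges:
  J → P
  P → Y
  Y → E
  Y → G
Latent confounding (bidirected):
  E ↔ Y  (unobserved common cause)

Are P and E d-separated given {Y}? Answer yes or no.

No — P and E are d-connected given {Y}.

Bayes-Ball from P | {Y} reaches {E,J}.
E ∈ reach(P|{Y}) ⇒ P ⊥̸ E | {Y}.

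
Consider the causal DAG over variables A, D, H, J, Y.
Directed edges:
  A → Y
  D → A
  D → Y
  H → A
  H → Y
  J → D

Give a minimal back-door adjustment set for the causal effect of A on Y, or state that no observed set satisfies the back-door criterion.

A→Y: minimal back-door set {D, H}.

desc(A)\{A}={Y}; candidates ⊆ {D,H,J}.
size 0: {}; under {} A still reaches {D,H,J,Y} ∋ Y.
size 1: {D}, {H}, {J}; under {D} A still reaches {H,Y} ∋ Y.
{D,H}: A⊥Y given {D,H} in G with A→· removed — back-door holds.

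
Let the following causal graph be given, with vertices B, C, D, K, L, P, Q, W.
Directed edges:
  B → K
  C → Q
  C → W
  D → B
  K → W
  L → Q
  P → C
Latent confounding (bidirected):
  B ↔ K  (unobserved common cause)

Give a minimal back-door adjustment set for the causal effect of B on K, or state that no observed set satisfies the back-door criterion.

B→K: no observed back-door set.

desc(B)\{B}={K,W}; candidates ⊆ {C,D,L,P,Q}.
B↔K: latent back-door arc(s) into B.
size 0: {}; under {} B still reaches {D,K,W} ∋ K.
size 1: {C}, {D}, {L} …(+2); under {C} B still reaches {D,K,W} ∋ K.
size 2: {C,D}, {C,L}, {C,P} …(+7); under {C,D} B still reaches {K,W} ∋ K.
B↔K cannot be blocked by any observed set — no back-door set.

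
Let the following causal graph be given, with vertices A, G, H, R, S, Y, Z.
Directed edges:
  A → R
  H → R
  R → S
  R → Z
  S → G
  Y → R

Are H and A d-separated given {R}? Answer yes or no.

Bayes-Ball from H | {R} reaches {A,Y}.
A ∈ reach(H|{R}) ⇒ H ⊥̸ A | {R}.

No — H and A are d-connected given {R}.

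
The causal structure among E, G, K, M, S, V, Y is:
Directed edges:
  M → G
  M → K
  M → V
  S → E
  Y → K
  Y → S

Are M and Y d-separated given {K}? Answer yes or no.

No — M and Y are d-connected given {K}.

Bayes-Ball from M | {K} reaches {E,G,S,V,Y}.
Y ∈ reach(M|{K}) ⇒ M ⊥̸ Y | {K}.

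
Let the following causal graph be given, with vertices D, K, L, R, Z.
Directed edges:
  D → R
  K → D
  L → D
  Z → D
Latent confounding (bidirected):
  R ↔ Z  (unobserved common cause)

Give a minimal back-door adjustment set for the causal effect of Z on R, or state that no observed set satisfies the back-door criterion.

Z→R: no observed back-door set.

desc(Z)\{Z}={D,R}; candidates ⊆ {K,L}.
Z↔R: latent back-door arc(s) into Z.
size 0: {}; under {} Z still reaches {R} ∋ R.
size 1: {K}, {L}; under {K} Z still reaches {R} ∋ R.
size 2: {K,L}; under {K,L} Z still reaches {R} ∋ R.
Z↔R cannot be blocked by any observed set — no back-door set.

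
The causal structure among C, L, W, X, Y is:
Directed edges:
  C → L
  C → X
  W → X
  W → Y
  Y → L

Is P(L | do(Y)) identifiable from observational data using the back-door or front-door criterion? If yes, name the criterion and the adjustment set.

desc(Y)\{Y}={L}; candidates ⊆ {C,W,X}.
∅: Y⊥L given ∅ in G with Y→· removed — back-door holds.
P(L|do(Y)) = P(L|Y) — no adjustment needed.

P(L|do(Y)): backdoor, adjust for ∅.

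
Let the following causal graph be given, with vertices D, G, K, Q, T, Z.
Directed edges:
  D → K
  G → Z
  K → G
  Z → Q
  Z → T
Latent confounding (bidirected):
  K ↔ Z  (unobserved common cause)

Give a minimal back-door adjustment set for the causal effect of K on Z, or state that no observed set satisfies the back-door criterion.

desc(K)\{K}={G,Q,T,Z}; candidates ⊆ {D}.
K↔Z: latent back-door arc(s) into K.
size 0: {}; under {} K still reaches {D,Q,T,Z} ∋ Z.
size 1: {D}; under {D} K still reaches {Q,T,Z} ∋ Z.
K↔Z cannot be blocked by any observed set — no back-door set.

K→Z: no observed back-door set.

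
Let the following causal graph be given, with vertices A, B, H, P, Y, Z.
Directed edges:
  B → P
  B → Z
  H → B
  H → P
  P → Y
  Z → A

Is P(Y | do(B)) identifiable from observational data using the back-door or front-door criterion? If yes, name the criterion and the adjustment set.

P(Y|do(B)): backdoor, adjust for {H}.

desc(B)\{B}={A,P,Y,Z}; candidates ⊆ {H}.
size 0: {}; under {} B still reaches {H,P,Y} ∋ Y.
{H}: B⊥Y given {H} in G with B→· removed — back-door holds.
P(Y|do(B)) = Σ_{H} P(Y|B,H)·P(H).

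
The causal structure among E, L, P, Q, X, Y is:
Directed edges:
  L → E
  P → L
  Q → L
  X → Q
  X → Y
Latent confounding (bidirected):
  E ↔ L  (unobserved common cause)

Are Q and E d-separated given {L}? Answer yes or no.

No — Q and E are d-connected given {L}.

Bayes-Ball from Q | {L} reaches {E,P,X,Y}.
E ∈ reach(Q|{L}) ⇒ Q ⊥̸ E | {L}.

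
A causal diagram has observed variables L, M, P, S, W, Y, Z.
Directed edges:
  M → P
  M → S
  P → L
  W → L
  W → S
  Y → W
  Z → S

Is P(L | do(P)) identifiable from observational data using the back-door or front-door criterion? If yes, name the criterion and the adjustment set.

P(L|do(P)): backdoor, adjust for ∅.

desc(P)\{P}={L}; candidates ⊆ {M,S,W,Y,Z}.
∅: P⊥L given ∅ in G with P→· removed — back-door holds.
P(L|do(P)) = P(L|P) — no adjustment needed.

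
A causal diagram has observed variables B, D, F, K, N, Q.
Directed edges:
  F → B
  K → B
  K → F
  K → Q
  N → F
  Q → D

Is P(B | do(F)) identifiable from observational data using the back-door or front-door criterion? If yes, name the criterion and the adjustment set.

desc(F)\{F}={B}; candidates ⊆ {D,K,N,Q}.
size 0: {}; under {} F still reaches {B,D,K,N,Q} ∋ B.
{K}: F⊥B given {K} in G with F→· removed — back-door holds.
P(B|do(F)) = Σ_{K} P(B|F,K)·P(K).

P(B|do(F)): backdoor, adjust for {K}.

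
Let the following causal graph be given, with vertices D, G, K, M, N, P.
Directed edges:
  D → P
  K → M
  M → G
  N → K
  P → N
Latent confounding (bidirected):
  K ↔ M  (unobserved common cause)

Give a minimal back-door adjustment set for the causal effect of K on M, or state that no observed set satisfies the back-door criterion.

desc(K)\{K}={G,M}; candidates ⊆ {D,N,P}.
K↔M: latent back-door arc(s) into K.
size 0: {}; under {} K still reaches {D,G,M,N,P} ∋ M.
size 1: {D}, {N}, {P}; under {D} K still reaches {G,M,N,P} ∋ M.
size 2: {D,N}, {D,P}, {N,P}; under {D,N} K still reaches {G,M} ∋ M.
K↔M cannot be blocked by any observed set — no back-door set.

K→M: no observed back-door set.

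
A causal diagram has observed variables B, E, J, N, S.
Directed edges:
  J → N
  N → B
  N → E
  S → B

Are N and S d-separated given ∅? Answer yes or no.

Yes — N ⊥ S | ∅.

Bayes-Ball from N | ∅ reaches {B,E,J}.
S ∉ reach(N|∅) ⇒ N ⊥ S | ∅.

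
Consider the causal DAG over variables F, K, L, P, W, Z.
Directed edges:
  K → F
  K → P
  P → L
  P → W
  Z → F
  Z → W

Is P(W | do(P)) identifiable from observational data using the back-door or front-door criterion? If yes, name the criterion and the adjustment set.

desc(P)\{P}={L,W}; candidates ⊆ {F,K,Z}.
∅: P⊥W given ∅ in G with P→· removed — back-door holds.
P(W|do(P)) = P(W|P) — no adjustment needed.

P(W|do(P)): backdoor, adjust for ∅.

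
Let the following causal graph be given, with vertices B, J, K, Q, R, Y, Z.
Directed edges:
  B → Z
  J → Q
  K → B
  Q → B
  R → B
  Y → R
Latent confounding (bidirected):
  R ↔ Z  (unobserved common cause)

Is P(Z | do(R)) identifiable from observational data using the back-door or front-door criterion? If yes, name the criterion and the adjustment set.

desc(R)\{R}={B,Z}; candidates ⊆ {J,K,Q,Y}.
R↔Z: latent back-door arc(s) into R.
size 0: {}; under {} R still reaches {Y,Z} ∋ Z.
size 1: {J}, {K}, {Q} …(+1); under {J} R still reaches {Y,Z} ∋ Z.
size 2: {J,K}, {J,Q}, {J,Y} …(+3); under {J,K} R still reaches {Y,Z} ∋ Z.
R↔Z cannot be blocked by any observed set — no back-door set.
{B}: (i) intercepts every directed R→Z path; (ii) no back-door R→{B}; (iii) {R} blocks every back-door {B}→Z. Front-door holds.
P(Z|do(R)) = Σ_{B} P(B|R) Σ_{R'} P(Z|B,R')P(R').

P(Z|do(R)): frontdoor, adjust for {B}.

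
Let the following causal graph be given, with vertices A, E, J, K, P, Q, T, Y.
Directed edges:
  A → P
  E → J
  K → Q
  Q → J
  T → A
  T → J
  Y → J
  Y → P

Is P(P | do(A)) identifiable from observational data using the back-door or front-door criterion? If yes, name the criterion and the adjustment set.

P(P|do(A)): backdoor, adjust for ∅.

desc(A)\{A}={P}; candidates ⊆ {E,J,K,Q,T,Y}.
∅: A⊥P given ∅ in G with A→· removed — back-door holds.
P(P|do(A)) = P(P|A) — no adjustment needed.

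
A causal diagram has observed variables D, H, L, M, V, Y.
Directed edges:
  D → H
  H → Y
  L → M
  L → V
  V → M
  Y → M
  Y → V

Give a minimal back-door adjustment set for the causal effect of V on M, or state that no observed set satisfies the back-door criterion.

V→M: minimal back-door set {L, Y}.

desc(V)\{V}={M}; candidates ⊆ {D,H,L,Y}.
size 0: {}; under {} V still reaches {D,H,L,M,Y} ∋ M.
size 1: {D}, {H}, {L} …(+1); under {D} V still reaches {H,L,M,Y} ∋ M.
{L,Y}: V⊥M given {L,Y} in G with V→· removed — back-door holds.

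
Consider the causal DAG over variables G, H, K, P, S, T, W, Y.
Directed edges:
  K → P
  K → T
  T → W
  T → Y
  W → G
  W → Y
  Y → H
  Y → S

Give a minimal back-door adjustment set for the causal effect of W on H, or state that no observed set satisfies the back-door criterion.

W→H: minimal back-door set {T}.

desc(W)\{W}={G,H,S,Y}; candidates ⊆ {K,P,T}.
size 0: {}; under {} W still reaches {H,K,P,S,T,Y} ∋ H.
{T}: W⊥H given {T} in G with W→· removed — back-door holds.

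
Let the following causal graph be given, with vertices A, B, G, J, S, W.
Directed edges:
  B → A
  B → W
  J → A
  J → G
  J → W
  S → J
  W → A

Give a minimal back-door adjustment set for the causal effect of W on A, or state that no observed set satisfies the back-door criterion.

W→A: minimal back-door set {B, J}.

desc(W)\{W}={A}; candidates ⊆ {B,G,J,S}.
size 0: {}; under {} W still reaches {A,B,G,J,S} ∋ A.
size 1: {B}, {G}, {J} …(+1); under {B} W still reaches {A,G,J,S} ∋ A.
{B,J}: W⊥A given {B,J} in G with W→· removed — back-door holds.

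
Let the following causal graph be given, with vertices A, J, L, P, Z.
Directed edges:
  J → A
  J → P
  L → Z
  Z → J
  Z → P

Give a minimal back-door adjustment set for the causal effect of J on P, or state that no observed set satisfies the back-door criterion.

desc(J)\{J}={A,P}; candidates ⊆ {L,Z}.
size 0: {}; under {} J still reaches {L,P,Z} ∋ P.
{Z}: J⊥P given {Z} in G with J→· removed — back-door holds.

J→P: minimal back-door set {Z}.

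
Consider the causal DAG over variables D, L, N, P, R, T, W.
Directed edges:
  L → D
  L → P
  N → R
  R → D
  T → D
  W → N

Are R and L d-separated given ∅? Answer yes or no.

Yes — R ⊥ L | ∅.

Bayes-Ball from R | ∅ reaches {D,N,W}.
L ∉ reach(R|∅) ⇒ R ⊥ L | ∅.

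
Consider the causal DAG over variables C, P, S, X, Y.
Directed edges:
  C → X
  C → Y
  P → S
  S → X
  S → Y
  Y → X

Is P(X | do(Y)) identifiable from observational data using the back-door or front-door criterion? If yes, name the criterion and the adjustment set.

P(X|do(Y)): backdoor, adjust for {C, S}.

desc(Y)\{Y}={X}; candidates ⊆ {C,P,S}.
size 0: {}; under {} Y still reaches {C,P,S,X} ∋ X.
size 1: {C}, {P}, {S}; under {C} Y still reaches {P,S,X} ∋ X.
{C,S}: Y⊥X given {C,S} in G with Y→· removed — back-door holds.
P(X|do(Y)) = Σ_{C,S} P(X|Y,C,S)·P(C,S).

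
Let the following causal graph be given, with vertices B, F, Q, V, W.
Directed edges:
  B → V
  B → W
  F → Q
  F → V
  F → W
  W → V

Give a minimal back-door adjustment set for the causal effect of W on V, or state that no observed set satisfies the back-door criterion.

W→V: minimal back-door set {B, F}.

desc(W)\{W}={V}; candidates ⊆ {B,F,Q}.
size 0: {}; under {} W still reaches {B,F,Q,V} ∋ V.
size 1: {B}, {F}, {Q}; under {B} W still reaches {F,Q,V} ∋ V.
{B,F}: W⊥V given {B,F} in G with W→· removed — back-door holds.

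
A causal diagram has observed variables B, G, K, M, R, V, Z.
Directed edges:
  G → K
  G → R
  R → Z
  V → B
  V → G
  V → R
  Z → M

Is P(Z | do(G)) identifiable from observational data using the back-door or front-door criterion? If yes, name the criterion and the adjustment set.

desc(G)\{G}={K,M,R,Z}; candidates ⊆ {B,V}.
size 0: {}; under {} G still reaches {B,M,R,V,Z} ∋ Z.
{V}: G⊥Z given {V} in G with G→· removed — back-door holds.
P(Z|do(G)) = Σ_{V} P(Z|G,V)·P(V).

P(Z|do(G)): backdoor, adjust for {V}.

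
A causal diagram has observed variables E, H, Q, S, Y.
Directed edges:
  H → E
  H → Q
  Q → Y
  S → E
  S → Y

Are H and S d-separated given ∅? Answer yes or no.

Yes — H ⊥ S | ∅.

Bayes-Ball from H | ∅ reaches {E,Q,Y}.
S ∉ reach(H|∅) ⇒ H ⊥ S | ∅.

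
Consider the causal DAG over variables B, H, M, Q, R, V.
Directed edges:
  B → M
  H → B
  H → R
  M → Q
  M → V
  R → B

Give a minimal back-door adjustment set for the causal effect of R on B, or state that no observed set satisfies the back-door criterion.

desc(R)\{R}={B,M,Q,V}; candidates ⊆ {H}.
size 0: {}; under {} R still reaches {B,H,M,Q,V} ∋ B.
{H}: R⊥B given {H} in G with R→· removed — back-door holds.

R→B: minimal back-door set {H}.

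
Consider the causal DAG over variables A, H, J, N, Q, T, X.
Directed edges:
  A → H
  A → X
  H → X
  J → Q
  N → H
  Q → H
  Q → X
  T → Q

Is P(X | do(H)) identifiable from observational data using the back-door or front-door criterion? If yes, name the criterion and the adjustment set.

P(X|do(H)): backdoor, adjust for {A, Q}.

desc(H)\{H}={X}; candidates ⊆ {A,J,N,Q,T}.
size 0: {}; under {} H still reaches {A,J,N,Q,T,X} ∋ X.
size 1: {A}, {J}, {N} …(+2); under {A} H still reaches {J,N,Q,T,X} ∋ X.
{A,Q}: H⊥X given {A,Q} in G with H→· removed — back-door holds.
P(X|do(H)) = Σ_{A,Q} P(X|H,A,Q)·P(A,Q).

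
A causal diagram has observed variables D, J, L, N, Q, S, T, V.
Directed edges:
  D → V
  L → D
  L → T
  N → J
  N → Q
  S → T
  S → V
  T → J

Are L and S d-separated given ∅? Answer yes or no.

Yes — L ⊥ S | ∅.

Bayes-Ball from L | ∅ reaches {D,J,T,V}.
S ∉ reach(L|∅) ⇒ L ⊥ S | ∅.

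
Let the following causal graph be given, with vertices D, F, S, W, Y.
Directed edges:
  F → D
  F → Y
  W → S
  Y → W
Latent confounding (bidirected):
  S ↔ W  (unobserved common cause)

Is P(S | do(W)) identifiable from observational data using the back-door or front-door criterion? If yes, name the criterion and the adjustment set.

desc(W)\{W}={S}; candidates ⊆ {D,F,Y}.
W↔S: latent back-door arc(s) into W.
size 0: {}; under {} W still reaches {D,F,S,Y} ∋ S.
size 1: {D}, {F}, {Y}; under {D} W still reaches {F,S,Y} ∋ S.
size 2: {D,F}, {D,Y}, {F,Y}; under {D,F} W still reaches {S,Y} ∋ S.
W↔S cannot be blocked by any observed set — no back-door set.
No mediator lies on a directed W→…→S path.
Neither criterion identifies P(S|do(W)) in this graph.

P(S|do(W)): not identifiable (no BD/FD set).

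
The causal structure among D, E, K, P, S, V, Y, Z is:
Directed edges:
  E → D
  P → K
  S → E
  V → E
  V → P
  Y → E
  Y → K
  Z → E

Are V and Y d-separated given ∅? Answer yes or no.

Yes — V ⊥ Y | ∅.

Bayes-Ball from V | ∅ reaches {D,E,K,P}.
Y ∉ reach(V|∅) ⇒ V ⊥ Y | ∅.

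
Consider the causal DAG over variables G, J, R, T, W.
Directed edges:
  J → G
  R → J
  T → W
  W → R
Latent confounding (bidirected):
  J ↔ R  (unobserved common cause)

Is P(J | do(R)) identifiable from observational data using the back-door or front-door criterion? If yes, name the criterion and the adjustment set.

desc(R)\{R}={G,J}; candidates ⊆ {T,W}.
R↔J: latent back-door arc(s) into R.
size 0: {}; under {} R still reaches {G,J,T,W} ∋ J.
size 1: {T}, {W}; under {T} R still reaches {G,J,W} ∋ J.
size 2: {T,W}; under {T,W} R still reaches {G,J} ∋ J.
R↔J cannot be blocked by any observed set — no back-door set.
No mediator lies on a directed R→…→J path.
Neither criterion identifies P(J|do(R)) in this graph.

P(J|do(R)): not identifiable (no BD/FD set).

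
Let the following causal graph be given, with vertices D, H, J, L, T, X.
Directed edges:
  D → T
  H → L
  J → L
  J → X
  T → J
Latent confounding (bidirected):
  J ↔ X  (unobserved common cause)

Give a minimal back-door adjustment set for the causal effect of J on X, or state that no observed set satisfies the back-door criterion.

desc(J)\{J}={L,X}; candidates ⊆ {D,H,T}.
J↔X: latent back-door arc(s) into J.
size 0: {}; under {} J still reaches {D,T,X} ∋ X.
size 1: {D}, {H}, {T}; under {D} J still reaches {T,X} ∋ X.
size 2: {D,H}, {D,T}, {H,T}; under {D,H} J still reaches {T,X} ∋ X.
J↔X cannot be blocked by any observed set — no back-door set.

J→X: no observed back-door set.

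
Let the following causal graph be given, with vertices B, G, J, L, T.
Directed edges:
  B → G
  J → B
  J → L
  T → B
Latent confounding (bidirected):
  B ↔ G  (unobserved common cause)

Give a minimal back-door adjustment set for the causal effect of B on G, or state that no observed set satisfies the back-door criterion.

desc(B)\{B}={G}; candidates ⊆ {J,L,T}.
B↔G: latent back-door arc(s) into B.
size 0: {}; under {} B still reaches {G,J,L,T} ∋ G.
size 1: {J}, {L}, {T}; under {J} B still reaches {G,T} ∋ G.
size 2: {J,L}, {J,T}, {L,T}; under {J,L} B still reaches {G,T} ∋ G.
B↔G cannot be blocked by any observed set — no back-door set.

B→G: no observed back-door set.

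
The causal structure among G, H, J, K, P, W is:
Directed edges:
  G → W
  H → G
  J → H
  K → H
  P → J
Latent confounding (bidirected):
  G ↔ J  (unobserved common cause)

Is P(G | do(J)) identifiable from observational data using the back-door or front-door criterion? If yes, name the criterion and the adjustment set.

desc(J)\{J}={G,H,W}; candidates ⊆ {K,P}.
J↔G: latent back-door arc(s) into J.
size 0: {}; under {} J still reaches {G,P,W} ∋ G.
size 1: {K}, {P}; under {K} J still reaches {G,P,W} ∋ G.
size 2: {K,P}; under {K,P} J still reaches {G,W} ∋ G.
J↔G cannot be blocked by any observed set — no back-door set.
{H}: (i) intercepts every directed J→G path; (ii) no back-door J→{H}; (iii) {J} blocks every back-door {H}→G. Front-door holds.
P(G|do(J)) = Σ_{H} P(H|J) Σ_{J'} P(G|H,J')P(J').

P(G|do(J)): frontdoor, adjust for {H}.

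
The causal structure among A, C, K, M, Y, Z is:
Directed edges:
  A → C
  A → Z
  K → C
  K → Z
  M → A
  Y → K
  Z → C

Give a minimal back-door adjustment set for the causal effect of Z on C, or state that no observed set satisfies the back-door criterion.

Z→C: minimal back-door set {A, K}.

desc(Z)\{Z}={C}; candidates ⊆ {A,K,M,Y}.
size 0: {}; under {} Z still reaches {A,C,K,M,Y} ∋ C.
size 1: {A}, {K}, {M} …(+1); under {A} Z still reaches {C,K,Y} ∋ C.
{A,K}: Z⊥C given {A,K} in G with Z→· removed — back-door holds.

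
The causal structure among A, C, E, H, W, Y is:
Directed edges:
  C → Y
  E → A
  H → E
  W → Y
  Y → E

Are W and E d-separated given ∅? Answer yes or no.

No — W and E are d-connected given ∅.

Bayes-Ball from W | ∅ reaches {A,E,Y}.
E ∈ reach(W|∅) ⇒ W ⊥̸ E | ∅.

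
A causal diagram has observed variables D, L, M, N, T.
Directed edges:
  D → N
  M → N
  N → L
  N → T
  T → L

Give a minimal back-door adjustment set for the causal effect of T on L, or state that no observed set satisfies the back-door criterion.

T→L: minimal back-door set {N}.

desc(T)\{T}={L}; candidates ⊆ {D,M,N}.
size 0: {}; under {} T still reaches {D,L,M,N} ∋ L.
{N}: T⊥L given {N} in G with T→· removed — back-door holds.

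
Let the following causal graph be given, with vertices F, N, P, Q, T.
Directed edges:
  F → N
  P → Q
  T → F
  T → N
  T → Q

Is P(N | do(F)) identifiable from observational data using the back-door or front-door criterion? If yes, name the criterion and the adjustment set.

desc(F)\{F}={N}; candidates ⊆ {P,Q,T}.
size 0: {}; under {} F still reaches {N,Q,T} ∋ N.
{T}: F⊥N given {T} in G with F→· removed — back-door holds.
P(N|do(F)) = Σ_{T} P(N|F,T)·P(T).

P(N|do(F)): backdoor, adjust for {T}.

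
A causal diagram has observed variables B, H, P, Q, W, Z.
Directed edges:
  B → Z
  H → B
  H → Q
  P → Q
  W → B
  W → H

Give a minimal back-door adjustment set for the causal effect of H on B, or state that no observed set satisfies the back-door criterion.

desc(H)\{H}={B,Q,Z}; candidates ⊆ {P,W}.
size 0: {}; under {} H still reaches {B,W,Z} ∋ B.
{W}: H⊥B given {W} in G with H→· removed — back-door holds.

H→B: minimal back-door set {W}.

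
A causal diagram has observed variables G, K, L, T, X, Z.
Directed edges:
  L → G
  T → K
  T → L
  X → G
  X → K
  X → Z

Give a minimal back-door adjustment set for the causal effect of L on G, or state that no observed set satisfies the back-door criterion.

L→G: minimal back-door set ∅.

desc(L)\{L}={G}; candidates ⊆ {K,T,X,Z}.
∅: L⊥G given ∅ in G with L→· removed — back-door holds.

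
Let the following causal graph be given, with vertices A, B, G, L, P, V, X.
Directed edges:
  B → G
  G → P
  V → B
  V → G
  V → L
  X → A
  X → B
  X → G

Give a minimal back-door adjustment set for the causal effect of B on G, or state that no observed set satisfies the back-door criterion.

B→G: minimal back-door set {V, X}.

desc(B)\{B}={G,P}; candidates ⊆ {A,L,V,X}.
size 0: {}; under {} B still reaches {A,G,L,P,V,X} ∋ G.
size 1: {A}, {L}, {V} …(+1); under {A} B still reaches {G,L,P,V,X} ∋ G.
{V,X}: B⊥G given {V,X} in G with B→· removed — back-door holds.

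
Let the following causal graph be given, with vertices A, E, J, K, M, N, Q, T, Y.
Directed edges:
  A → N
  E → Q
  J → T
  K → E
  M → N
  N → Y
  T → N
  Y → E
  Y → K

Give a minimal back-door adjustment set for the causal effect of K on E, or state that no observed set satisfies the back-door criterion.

K→E: minimal back-door set {Y}.

desc(K)\{K}={E,Q}; candidates ⊆ {A,J,M,N,T,Y}.
size 0: {}; under {} K still reaches {A,E,J,M,N,Q,T,Y} ∋ E.
{Y}: K⊥E given {Y} in G with K→· removed — back-door holds.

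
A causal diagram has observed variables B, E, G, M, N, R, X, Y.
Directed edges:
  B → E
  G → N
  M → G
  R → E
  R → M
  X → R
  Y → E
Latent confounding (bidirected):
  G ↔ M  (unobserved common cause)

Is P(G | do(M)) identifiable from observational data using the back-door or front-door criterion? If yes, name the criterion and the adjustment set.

P(G|do(M)): not identifiable (no BD/FD set).

desc(M)\{M}={G,N}; candidates ⊆ {B,E,R,X,Y}.
M↔G: latent back-door arc(s) into M.
size 0: {}; under {} M still reaches {E,G,N,R,X} ∋ G.
size 1: {B}, {E}, {R} …(+2); under {B} M still reaches {E,G,N,R,X} ∋ G.
size 2: {B,E}, {B,R}, {B,X} …(+7); under {B,E} M still reaches {G,N,R,X,Y} ∋ G.
M↔G cannot be blocked by any observed set — no back-door set.
No mediator lies on a directed M→…→G path.
Neither criterion identifies P(G|do(M)) in this graph.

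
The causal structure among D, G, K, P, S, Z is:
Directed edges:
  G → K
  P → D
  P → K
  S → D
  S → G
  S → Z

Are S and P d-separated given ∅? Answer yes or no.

Yes — S ⊥ P | ∅.

Bayes-Ball from S | ∅ reaches {D,G,K,Z}.
P ∉ reach(S|∅) ⇒ S ⊥ P | ∅.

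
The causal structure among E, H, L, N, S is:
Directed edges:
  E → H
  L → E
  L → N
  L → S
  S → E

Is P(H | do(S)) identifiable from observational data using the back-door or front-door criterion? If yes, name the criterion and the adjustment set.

P(H|do(S)): backdoor, adjust for {L}.

desc(S)\{S}={E,H}; candidates ⊆ {L,N}.
size 0: {}; under {} S still reaches {E,H,L,N} ∋ H.
{L}: S⊥H given {L} in G with S→· removed — back-door holds.
P(H|do(S)) = Σ_{L} P(H|S,L)·P(L).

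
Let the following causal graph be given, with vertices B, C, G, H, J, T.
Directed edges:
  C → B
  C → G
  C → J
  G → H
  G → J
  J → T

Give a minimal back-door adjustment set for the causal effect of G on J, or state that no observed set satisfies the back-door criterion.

G→J: minimal back-door set {C}.

desc(G)\{G}={H,J,T}; candidates ⊆ {B,C}.
size 0: {}; under {} G still reaches {B,C,J,T} ∋ J.
{C}: G⊥J given {C} in G with G→· removed — back-door holds.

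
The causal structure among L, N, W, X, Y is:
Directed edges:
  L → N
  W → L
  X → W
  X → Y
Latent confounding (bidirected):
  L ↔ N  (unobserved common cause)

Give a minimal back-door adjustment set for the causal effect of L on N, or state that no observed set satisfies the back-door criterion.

L→N: no observed back-door set.

desc(L)\{L}={N}; candidates ⊆ {W,X,Y}.
L↔N: latent back-door arc(s) into L.
size 0: {}; under {} L still reaches {N,W,X,Y} ∋ N.
size 1: {W}, {X}, {Y}; under {W} L still reaches {N} ∋ N.
size 2: {W,X}, {W,Y}, {X,Y}; under {W,X} L still reaches {N} ∋ N.
L↔N cannot be blocked by any observed set — no back-door set.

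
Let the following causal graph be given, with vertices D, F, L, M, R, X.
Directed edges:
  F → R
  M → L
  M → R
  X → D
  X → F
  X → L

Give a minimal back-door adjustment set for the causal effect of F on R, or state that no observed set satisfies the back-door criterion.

F→R: minimal back-door set ∅.

desc(F)\{F}={R}; candidates ⊆ {D,L,M,X}.
∅: F⊥R given ∅ in G with F→· removed — back-door holds.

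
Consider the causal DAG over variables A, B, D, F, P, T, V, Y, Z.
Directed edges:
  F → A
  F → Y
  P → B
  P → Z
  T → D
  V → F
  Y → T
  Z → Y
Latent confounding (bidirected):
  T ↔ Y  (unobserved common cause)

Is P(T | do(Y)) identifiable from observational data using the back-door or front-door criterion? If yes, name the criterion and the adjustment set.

desc(Y)\{Y}={D,T}; candidates ⊆ {A,B,F,P,V,Z}.
Y↔T: latent back-door arc(s) into Y.
size 0: {}; under {} Y still reaches {A,B,D,F,P,T,V,Z} ∋ T.
size 1: {A}, {B}, {F} …(+3); under {A} Y still reaches {B,D,F,P,T,V,Z} ∋ T.
size 2: {A,B}, {A,F}, {A,P} …(+12); under {A,B} Y still reaches {D,F,P,T,V,Z} ∋ T.
Y↔T cannot be blocked by any observed set — no back-door set.
No mediator lies on a directed Y→…→T path.
Neither criterion identifies P(T|do(Y)) in this graph.

P(T|do(Y)): not identifiable (no BD/FD set).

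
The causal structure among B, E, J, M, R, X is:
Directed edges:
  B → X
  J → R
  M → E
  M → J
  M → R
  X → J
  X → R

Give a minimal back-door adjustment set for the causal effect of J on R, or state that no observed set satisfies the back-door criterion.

J→R: minimal back-door set {M, X}.

desc(J)\{J}={R}; candidates ⊆ {B,E,M,X}.
size 0: {}; under {} J still reaches {B,E,M,R,X} ∋ R.
size 1: {B}, {E}, {M} …(+1); under {B} J still reaches {E,M,R,X} ∋ R.
{M,X}: J⊥R given {M,X} in G with J→· removed — back-door holds.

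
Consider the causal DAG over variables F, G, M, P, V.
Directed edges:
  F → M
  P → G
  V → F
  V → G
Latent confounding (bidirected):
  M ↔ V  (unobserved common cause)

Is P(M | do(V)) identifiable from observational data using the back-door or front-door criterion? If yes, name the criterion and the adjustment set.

P(M|do(V)): frontdoor, adjust for {F}.

desc(V)\{V}={F,G,M}; candidates ⊆ {P}.
V↔M: latent back-door arc(s) into V.
size 0: {}; under {} V still reaches {M} ∋ M.
size 1: {P}; under {P} V still reaches {M} ∋ M.
V↔M cannot be blocked by any observed set — no back-door set.
{F}: (i) intercepts every directed V→M path; (ii) no back-door V→{F}; (iii) {V} blocks every back-door {F}→M. Front-door holds.
P(M|do(V)) = Σ_{F} P(F|V) Σ_{V'} P(M|F,V')P(V').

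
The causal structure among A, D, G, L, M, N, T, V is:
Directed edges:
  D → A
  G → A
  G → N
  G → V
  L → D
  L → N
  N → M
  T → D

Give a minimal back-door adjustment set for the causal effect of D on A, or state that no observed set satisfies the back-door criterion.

desc(D)\{D}={A}; candidates ⊆ {G,L,M,N,T,V}.
∅: D⊥A given ∅ in G with D→· removed — back-door holds.

D→A: minimal back-door set ∅.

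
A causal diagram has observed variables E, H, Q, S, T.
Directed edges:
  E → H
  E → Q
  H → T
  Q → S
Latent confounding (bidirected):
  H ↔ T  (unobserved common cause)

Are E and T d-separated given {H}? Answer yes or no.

No — E and T are d-connected given {H}.

Bayes-Ball from E | {H} reaches {Q,S,T}.
T ∈ reach(E|{H}) ⇒ E ⊥̸ T | {H}.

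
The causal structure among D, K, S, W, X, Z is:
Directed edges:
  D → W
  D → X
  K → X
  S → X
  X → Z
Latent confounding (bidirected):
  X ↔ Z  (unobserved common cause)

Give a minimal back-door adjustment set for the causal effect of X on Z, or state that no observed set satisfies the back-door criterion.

X→Z: no observed back-door set.

desc(X)\{X}={Z}; candidates ⊆ {D,K,S,W}.
X↔Z: latent back-door arc(s) into X.
size 0: {}; under {} X still reaches {D,K,S,W,Z} ∋ Z.
size 1: {D}, {K}, {S} …(+1); under {D} X still reaches {K,S,Z} ∋ Z.
size 2: {D,K}, {D,S}, {D,W} …(+3); under {D,K} X still reaches {S,Z} ∋ Z.
X↔Z cannot be blocked by any observed set — no back-door set.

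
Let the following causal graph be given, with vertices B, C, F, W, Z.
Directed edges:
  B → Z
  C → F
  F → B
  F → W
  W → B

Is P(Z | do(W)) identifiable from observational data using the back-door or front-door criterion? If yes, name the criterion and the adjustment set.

P(Z|do(W)): backdoor, adjust for {F}.

desc(W)\{W}={B,Z}; candidates ⊆ {C,F}.
size 0: {}; under {} W still reaches {B,C,F,Z} ∋ Z.
{F}: W⊥Z given {F} in G with W→· removed — back-door holds.
P(Z|do(W)) = Σ_{F} P(Z|W,F)·P(F).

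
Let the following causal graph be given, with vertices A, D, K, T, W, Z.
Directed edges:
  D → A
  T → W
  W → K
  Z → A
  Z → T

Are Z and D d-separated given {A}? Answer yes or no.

No — Z and D are d-connected given {A}.

Bayes-Ball from Z | {A} reaches {D,K,T,W}.
D ∈ reach(Z|{A}) ⇒ Z ⊥̸ D | {A}.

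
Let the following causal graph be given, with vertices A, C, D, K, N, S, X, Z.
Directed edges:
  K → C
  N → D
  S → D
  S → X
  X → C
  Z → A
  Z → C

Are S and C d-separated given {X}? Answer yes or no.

Bayes-Ball from S | {X} reaches {D}.
C ∉ reach(S|{X}) ⇒ S ⊥ C | {X}.

Yes — S ⊥ C | {X}.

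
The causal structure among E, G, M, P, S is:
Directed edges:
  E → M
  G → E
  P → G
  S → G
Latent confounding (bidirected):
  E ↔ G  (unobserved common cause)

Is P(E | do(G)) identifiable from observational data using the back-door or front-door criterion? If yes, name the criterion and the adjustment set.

P(E|do(G)): not identifiable (no BD/FD set).

desc(G)\{G}={E,M}; candidates ⊆ {P,S}.
G↔E: latent back-door arc(s) into G.
size 0: {}; under {} G still reaches {E,M,P,S} ∋ E.
size 1: {P}, {S}; under {P} G still reaches {E,M,S} ∋ E.
size 2: {P,S}; under {P,S} G still reaches {E,M} ∋ E.
G↔E cannot be blocked by any observed set — no back-door set.
No mediator lies on a directed G→…→E path.
Neither criterion identifies P(E|do(G)) in this graph.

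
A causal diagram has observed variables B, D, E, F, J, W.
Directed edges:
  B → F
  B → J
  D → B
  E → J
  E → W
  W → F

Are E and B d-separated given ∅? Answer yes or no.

Yes — E ⊥ B | ∅.

Bayes-Ball from E | ∅ reaches {F,J,W}.
B ∉ reach(E|∅) ⇒ E ⊥ B | ∅.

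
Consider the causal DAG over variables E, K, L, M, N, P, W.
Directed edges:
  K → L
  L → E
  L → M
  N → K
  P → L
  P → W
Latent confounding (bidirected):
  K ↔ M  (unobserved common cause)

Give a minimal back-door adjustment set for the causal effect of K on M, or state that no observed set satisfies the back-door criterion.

desc(K)\{K}={E,L,M}; candidates ⊆ {N,P,W}.
K↔M: latent back-door arc(s) into K.
size 0: {}; under {} K still reaches {M,N} ∋ M.
size 1: {N}, {P}, {W}; under {N} K still reaches {M} ∋ M.
size 2: {N,P}, {N,W}, {P,W}; under {N,P} K still reaches {M} ∋ M.
K↔M cannot be blocked by any observed set — no back-door set.

K→M: no observed back-door set.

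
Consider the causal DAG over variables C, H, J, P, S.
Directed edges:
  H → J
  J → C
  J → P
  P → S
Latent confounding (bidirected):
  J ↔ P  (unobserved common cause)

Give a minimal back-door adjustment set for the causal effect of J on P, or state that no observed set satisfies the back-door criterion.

desc(J)\{J}={C,P,S}; candidates ⊆ {H}.
J↔P: latent back-door arc(s) into J.
size 0: {}; under {} J still reaches {H,P,S} ∋ P.
size 1: {H}; under {H} J still reaches {P,S} ∋ P.
J↔P cannot be blocked by any observed set — no back-door set.

J→P: no observed back-door set.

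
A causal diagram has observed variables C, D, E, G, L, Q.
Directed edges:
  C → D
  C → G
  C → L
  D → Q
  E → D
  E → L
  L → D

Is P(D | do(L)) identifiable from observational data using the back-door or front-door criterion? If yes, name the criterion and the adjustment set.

desc(L)\{L}={D,Q}; candidates ⊆ {C,E,G}.
size 0: {}; under {} L still reaches {C,D,E,G,Q} ∋ D.
size 1: {C}, {E}, {G}; under {C} L still reaches {D,E,Q} ∋ D.
{C,E}: L⊥D given {C,E} in G with L→· removed — back-door holds.
P(D|do(L)) = Σ_{C,E} P(D|L,C,E)·P(C,E).

P(D|do(L)): backdoor, adjust for {C, E}.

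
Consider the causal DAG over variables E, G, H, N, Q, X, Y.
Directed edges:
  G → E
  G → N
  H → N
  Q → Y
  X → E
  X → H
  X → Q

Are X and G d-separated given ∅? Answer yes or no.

Yes — X ⊥ G | ∅.

Bayes-Ball from X | ∅ reaches {E,H,N,Q,Y}.
G ∉ reach(X|∅) ⇒ X ⊥ G | ∅.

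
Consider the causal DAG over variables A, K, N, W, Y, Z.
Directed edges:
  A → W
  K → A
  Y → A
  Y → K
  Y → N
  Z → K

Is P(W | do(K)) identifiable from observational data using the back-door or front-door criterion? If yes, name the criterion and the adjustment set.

desc(K)\{K}={A,W}; candidates ⊆ {N,Y,Z}.
size 0: {}; under {} K still reaches {A,N,W,Y,Z} ∋ W.
{Y}: K⊥W given {Y} in G with K→· removed — back-door holds.
P(W|do(K)) = Σ_{Y} P(W|K,Y)·P(Y).

P(W|do(K)): backdoor, adjust for {Y}.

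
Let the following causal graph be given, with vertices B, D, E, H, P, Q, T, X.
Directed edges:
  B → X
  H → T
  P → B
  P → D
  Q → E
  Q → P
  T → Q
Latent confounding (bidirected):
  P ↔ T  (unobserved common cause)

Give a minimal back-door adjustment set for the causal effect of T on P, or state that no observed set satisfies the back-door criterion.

T→P: no observed back-door set.

desc(T)\{T}={B,D,E,P,Q,X}; candidates ⊆ {H}.
T↔P: latent back-door arc(s) into T.
size 0: {}; under {} T still reaches {B,D,H,P,X} ∋ P.
size 1: {H}; under {H} T still reaches {B,D,P,X} ∋ P.
T↔P cannot be blocked by any observed set — no back-door set.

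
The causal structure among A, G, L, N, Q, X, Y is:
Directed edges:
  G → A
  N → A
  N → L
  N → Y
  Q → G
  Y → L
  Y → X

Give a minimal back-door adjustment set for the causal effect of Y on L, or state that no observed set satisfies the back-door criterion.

desc(Y)\{Y}={L,X}; candidates ⊆ {A,G,N,Q}.
size 0: {}; under {} Y still reaches {A,L,N} ∋ L.
{N}: Y⊥L given {N} in G with Y→· removed — back-door holds.

Y→L: minimal back-door set {N}.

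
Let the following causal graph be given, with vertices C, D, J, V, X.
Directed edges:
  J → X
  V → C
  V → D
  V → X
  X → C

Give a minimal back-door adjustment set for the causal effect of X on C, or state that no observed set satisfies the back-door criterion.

X→C: minimal back-door set {V}.

desc(X)\{X}={C}; candidates ⊆ {D,J,V}.
size 0: {}; under {} X still reaches {C,D,J,V} ∋ C.
{V}: X⊥C given {V} in G with X→· removed — back-door holds.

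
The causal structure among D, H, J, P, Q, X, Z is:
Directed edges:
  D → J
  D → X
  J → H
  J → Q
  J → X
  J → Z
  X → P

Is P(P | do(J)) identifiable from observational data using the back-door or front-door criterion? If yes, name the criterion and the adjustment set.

desc(J)\{J}={H,P,Q,X,Z}; candidates ⊆ {D}.
size 0: {}; under {} J still reaches {D,P,X} ∋ P.
{D}: J⊥P given {D} in G with J→· removed — back-door holds.
P(P|do(J)) = Σ_{D} P(P|J,D)·P(D).

P(P|do(J)): backdoor, adjust for {D}.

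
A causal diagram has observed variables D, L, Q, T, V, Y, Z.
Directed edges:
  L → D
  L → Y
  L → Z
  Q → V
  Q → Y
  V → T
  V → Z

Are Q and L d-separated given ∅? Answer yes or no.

Bayes-Ball from Q | ∅ reaches {T,V,Y,Z}.
L ∉ reach(Q|∅) ⇒ Q ⊥ L | ∅.

Yes — Q ⊥ L | ∅.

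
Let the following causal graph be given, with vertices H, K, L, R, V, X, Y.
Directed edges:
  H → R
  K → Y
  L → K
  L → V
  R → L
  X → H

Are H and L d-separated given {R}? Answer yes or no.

Yes — H ⊥ L | {R}.

Bayes-Ball from H | {R} reaches {X}.
L ∉ reach(H|{R}) ⇒ H ⊥ L | {R}.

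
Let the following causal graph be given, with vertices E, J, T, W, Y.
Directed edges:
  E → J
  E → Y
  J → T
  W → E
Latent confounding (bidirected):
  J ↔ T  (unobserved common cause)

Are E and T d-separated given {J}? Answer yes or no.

No — E and T are d-connected given {J}.

Bayes-Ball from E | {J} reaches {T,W,Y}.
T ∈ reach(E|{J}) ⇒ E ⊥̸ T | {J}.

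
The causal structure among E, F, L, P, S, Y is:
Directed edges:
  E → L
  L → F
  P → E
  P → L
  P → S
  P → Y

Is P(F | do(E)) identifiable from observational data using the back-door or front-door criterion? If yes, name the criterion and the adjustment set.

P(F|do(E)): backdoor, adjust for {P}.

desc(E)\{E}={F,L}; candidates ⊆ {P,S,Y}.
size 0: {}; under {} E still reaches {F,L,P,S,Y} ∋ F.
{P}: E⊥F given {P} in G with E→· removed — back-door holds.
P(F|do(E)) = Σ_{P} P(F|E,P)·P(P).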